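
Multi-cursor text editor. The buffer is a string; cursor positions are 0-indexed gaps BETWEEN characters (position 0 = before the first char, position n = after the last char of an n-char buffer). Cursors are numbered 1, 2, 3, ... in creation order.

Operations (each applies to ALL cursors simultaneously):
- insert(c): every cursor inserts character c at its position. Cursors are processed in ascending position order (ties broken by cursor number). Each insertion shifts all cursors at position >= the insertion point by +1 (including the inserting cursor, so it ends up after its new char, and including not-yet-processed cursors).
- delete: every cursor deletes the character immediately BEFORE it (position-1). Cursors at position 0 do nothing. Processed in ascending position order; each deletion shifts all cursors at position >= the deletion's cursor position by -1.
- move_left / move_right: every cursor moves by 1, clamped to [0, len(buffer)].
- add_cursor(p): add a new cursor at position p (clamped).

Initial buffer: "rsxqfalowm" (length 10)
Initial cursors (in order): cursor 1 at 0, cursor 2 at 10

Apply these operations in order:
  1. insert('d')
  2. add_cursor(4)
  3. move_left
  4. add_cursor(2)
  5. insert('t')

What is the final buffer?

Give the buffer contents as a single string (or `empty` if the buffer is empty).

Answer: tdrtstxqfalowmtd

Derivation:
After op 1 (insert('d')): buffer="drsxqfalowmd" (len 12), cursors c1@1 c2@12, authorship 1..........2
After op 2 (add_cursor(4)): buffer="drsxqfalowmd" (len 12), cursors c1@1 c3@4 c2@12, authorship 1..........2
After op 3 (move_left): buffer="drsxqfalowmd" (len 12), cursors c1@0 c3@3 c2@11, authorship 1..........2
After op 4 (add_cursor(2)): buffer="drsxqfalowmd" (len 12), cursors c1@0 c4@2 c3@3 c2@11, authorship 1..........2
After op 5 (insert('t')): buffer="tdrtstxqfalowmtd" (len 16), cursors c1@1 c4@4 c3@6 c2@15, authorship 11.4.3........22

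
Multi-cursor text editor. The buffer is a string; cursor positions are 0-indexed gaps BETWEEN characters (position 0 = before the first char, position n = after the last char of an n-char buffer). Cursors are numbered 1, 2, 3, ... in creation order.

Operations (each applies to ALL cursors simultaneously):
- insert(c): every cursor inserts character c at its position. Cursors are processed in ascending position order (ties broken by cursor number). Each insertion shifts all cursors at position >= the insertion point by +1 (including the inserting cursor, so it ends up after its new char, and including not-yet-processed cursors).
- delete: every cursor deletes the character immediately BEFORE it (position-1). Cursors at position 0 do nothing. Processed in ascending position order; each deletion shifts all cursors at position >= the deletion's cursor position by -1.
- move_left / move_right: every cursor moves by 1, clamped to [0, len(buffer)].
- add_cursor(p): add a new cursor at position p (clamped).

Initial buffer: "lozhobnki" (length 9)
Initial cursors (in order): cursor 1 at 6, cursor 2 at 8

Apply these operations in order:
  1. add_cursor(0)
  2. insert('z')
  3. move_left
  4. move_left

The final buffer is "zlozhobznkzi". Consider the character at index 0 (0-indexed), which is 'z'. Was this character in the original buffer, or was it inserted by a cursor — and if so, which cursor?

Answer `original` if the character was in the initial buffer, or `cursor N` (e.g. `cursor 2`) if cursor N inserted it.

After op 1 (add_cursor(0)): buffer="lozhobnki" (len 9), cursors c3@0 c1@6 c2@8, authorship .........
After op 2 (insert('z')): buffer="zlozhobznkzi" (len 12), cursors c3@1 c1@8 c2@11, authorship 3......1..2.
After op 3 (move_left): buffer="zlozhobznkzi" (len 12), cursors c3@0 c1@7 c2@10, authorship 3......1..2.
After op 4 (move_left): buffer="zlozhobznkzi" (len 12), cursors c3@0 c1@6 c2@9, authorship 3......1..2.
Authorship (.=original, N=cursor N): 3 . . . . . . 1 . . 2 .
Index 0: author = 3

Answer: cursor 3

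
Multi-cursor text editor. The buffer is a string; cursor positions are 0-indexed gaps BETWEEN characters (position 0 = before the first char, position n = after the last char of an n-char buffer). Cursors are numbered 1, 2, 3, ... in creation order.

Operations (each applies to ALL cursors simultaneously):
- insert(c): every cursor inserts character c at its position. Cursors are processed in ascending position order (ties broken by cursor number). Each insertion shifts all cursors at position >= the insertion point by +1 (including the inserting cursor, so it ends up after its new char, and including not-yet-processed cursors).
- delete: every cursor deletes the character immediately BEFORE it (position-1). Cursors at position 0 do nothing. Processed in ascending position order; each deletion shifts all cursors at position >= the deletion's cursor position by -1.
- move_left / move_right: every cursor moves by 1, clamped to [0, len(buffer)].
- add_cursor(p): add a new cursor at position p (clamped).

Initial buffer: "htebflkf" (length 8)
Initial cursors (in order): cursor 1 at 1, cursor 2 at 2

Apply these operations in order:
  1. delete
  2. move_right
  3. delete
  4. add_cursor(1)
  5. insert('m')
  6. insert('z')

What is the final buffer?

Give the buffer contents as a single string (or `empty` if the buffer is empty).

After op 1 (delete): buffer="ebflkf" (len 6), cursors c1@0 c2@0, authorship ......
After op 2 (move_right): buffer="ebflkf" (len 6), cursors c1@1 c2@1, authorship ......
After op 3 (delete): buffer="bflkf" (len 5), cursors c1@0 c2@0, authorship .....
After op 4 (add_cursor(1)): buffer="bflkf" (len 5), cursors c1@0 c2@0 c3@1, authorship .....
After op 5 (insert('m')): buffer="mmbmflkf" (len 8), cursors c1@2 c2@2 c3@4, authorship 12.3....
After op 6 (insert('z')): buffer="mmzzbmzflkf" (len 11), cursors c1@4 c2@4 c3@7, authorship 1212.33....

Answer: mmzzbmzflkf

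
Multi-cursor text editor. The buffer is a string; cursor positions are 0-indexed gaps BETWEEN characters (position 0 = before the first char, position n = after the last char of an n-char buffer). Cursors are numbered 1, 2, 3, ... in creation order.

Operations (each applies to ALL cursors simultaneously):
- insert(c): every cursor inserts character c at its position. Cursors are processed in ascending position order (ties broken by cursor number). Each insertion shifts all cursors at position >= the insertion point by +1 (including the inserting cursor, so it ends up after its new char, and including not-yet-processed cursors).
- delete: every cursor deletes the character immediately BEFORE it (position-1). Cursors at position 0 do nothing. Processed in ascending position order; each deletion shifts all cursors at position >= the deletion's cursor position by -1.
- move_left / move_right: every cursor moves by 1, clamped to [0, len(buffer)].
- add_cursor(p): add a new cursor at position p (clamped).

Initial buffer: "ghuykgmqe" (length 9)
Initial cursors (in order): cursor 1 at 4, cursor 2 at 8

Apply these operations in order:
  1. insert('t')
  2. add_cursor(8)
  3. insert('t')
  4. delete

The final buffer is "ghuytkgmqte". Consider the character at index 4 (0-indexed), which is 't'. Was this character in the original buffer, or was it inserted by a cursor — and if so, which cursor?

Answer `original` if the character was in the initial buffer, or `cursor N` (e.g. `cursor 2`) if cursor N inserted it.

Answer: cursor 1

Derivation:
After op 1 (insert('t')): buffer="ghuytkgmqte" (len 11), cursors c1@5 c2@10, authorship ....1....2.
After op 2 (add_cursor(8)): buffer="ghuytkgmqte" (len 11), cursors c1@5 c3@8 c2@10, authorship ....1....2.
After op 3 (insert('t')): buffer="ghuyttkgmtqtte" (len 14), cursors c1@6 c3@10 c2@13, authorship ....11...3.22.
After op 4 (delete): buffer="ghuytkgmqte" (len 11), cursors c1@5 c3@8 c2@10, authorship ....1....2.
Authorship (.=original, N=cursor N): . . . . 1 . . . . 2 .
Index 4: author = 1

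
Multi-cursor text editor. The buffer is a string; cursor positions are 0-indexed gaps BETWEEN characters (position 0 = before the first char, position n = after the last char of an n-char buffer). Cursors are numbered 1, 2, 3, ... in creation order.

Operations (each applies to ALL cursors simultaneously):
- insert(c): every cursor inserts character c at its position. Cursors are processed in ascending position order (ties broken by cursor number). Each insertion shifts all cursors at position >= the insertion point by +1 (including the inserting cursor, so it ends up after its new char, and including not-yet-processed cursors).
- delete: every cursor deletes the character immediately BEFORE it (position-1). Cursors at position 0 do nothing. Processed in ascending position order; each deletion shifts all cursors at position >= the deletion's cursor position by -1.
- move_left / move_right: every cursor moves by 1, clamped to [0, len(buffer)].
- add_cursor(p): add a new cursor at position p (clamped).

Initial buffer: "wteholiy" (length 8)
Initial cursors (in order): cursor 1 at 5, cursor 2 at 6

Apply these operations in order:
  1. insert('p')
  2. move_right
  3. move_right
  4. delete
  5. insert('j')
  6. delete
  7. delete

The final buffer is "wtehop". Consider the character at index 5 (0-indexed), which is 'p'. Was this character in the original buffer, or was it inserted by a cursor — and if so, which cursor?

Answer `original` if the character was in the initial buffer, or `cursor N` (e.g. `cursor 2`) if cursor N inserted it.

Answer: cursor 1

Derivation:
After op 1 (insert('p')): buffer="wtehoplpiy" (len 10), cursors c1@6 c2@8, authorship .....1.2..
After op 2 (move_right): buffer="wtehoplpiy" (len 10), cursors c1@7 c2@9, authorship .....1.2..
After op 3 (move_right): buffer="wtehoplpiy" (len 10), cursors c1@8 c2@10, authorship .....1.2..
After op 4 (delete): buffer="wtehopli" (len 8), cursors c1@7 c2@8, authorship .....1..
After op 5 (insert('j')): buffer="wtehopljij" (len 10), cursors c1@8 c2@10, authorship .....1.1.2
After op 6 (delete): buffer="wtehopli" (len 8), cursors c1@7 c2@8, authorship .....1..
After op 7 (delete): buffer="wtehop" (len 6), cursors c1@6 c2@6, authorship .....1
Authorship (.=original, N=cursor N): . . . . . 1
Index 5: author = 1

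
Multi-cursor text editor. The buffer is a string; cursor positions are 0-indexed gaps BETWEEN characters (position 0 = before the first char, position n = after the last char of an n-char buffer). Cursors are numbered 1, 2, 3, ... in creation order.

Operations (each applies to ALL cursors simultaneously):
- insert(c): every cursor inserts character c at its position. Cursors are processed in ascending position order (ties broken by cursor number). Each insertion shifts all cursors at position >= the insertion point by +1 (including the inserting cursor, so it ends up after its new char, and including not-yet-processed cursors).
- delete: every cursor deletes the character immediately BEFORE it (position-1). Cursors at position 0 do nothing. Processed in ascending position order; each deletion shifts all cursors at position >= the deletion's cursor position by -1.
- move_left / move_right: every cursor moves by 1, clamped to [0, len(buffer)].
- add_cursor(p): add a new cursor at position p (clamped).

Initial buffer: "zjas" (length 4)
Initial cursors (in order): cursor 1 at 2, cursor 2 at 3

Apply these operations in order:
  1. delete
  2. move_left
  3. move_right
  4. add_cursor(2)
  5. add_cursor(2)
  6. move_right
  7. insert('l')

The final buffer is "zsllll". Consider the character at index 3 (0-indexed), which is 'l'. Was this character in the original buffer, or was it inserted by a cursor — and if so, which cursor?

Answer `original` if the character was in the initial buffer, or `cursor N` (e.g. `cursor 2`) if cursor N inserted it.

After op 1 (delete): buffer="zs" (len 2), cursors c1@1 c2@1, authorship ..
After op 2 (move_left): buffer="zs" (len 2), cursors c1@0 c2@0, authorship ..
After op 3 (move_right): buffer="zs" (len 2), cursors c1@1 c2@1, authorship ..
After op 4 (add_cursor(2)): buffer="zs" (len 2), cursors c1@1 c2@1 c3@2, authorship ..
After op 5 (add_cursor(2)): buffer="zs" (len 2), cursors c1@1 c2@1 c3@2 c4@2, authorship ..
After op 6 (move_right): buffer="zs" (len 2), cursors c1@2 c2@2 c3@2 c4@2, authorship ..
After op 7 (insert('l')): buffer="zsllll" (len 6), cursors c1@6 c2@6 c3@6 c4@6, authorship ..1234
Authorship (.=original, N=cursor N): . . 1 2 3 4
Index 3: author = 2

Answer: cursor 2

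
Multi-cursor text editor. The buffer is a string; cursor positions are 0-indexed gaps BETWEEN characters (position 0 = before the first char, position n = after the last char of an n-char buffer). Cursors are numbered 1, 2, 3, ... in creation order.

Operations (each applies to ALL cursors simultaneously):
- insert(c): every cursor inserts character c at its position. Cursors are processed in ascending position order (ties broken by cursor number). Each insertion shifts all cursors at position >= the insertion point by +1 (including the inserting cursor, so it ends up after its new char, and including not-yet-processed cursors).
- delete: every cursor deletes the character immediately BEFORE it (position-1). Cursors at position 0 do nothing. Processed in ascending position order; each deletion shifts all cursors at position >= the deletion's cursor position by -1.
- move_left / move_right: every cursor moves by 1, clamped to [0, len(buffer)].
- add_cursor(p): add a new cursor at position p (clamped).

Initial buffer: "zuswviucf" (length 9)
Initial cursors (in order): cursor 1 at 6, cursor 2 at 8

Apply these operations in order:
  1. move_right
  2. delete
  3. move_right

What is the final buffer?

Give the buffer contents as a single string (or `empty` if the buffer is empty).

After op 1 (move_right): buffer="zuswviucf" (len 9), cursors c1@7 c2@9, authorship .........
After op 2 (delete): buffer="zuswvic" (len 7), cursors c1@6 c2@7, authorship .......
After op 3 (move_right): buffer="zuswvic" (len 7), cursors c1@7 c2@7, authorship .......

Answer: zuswvic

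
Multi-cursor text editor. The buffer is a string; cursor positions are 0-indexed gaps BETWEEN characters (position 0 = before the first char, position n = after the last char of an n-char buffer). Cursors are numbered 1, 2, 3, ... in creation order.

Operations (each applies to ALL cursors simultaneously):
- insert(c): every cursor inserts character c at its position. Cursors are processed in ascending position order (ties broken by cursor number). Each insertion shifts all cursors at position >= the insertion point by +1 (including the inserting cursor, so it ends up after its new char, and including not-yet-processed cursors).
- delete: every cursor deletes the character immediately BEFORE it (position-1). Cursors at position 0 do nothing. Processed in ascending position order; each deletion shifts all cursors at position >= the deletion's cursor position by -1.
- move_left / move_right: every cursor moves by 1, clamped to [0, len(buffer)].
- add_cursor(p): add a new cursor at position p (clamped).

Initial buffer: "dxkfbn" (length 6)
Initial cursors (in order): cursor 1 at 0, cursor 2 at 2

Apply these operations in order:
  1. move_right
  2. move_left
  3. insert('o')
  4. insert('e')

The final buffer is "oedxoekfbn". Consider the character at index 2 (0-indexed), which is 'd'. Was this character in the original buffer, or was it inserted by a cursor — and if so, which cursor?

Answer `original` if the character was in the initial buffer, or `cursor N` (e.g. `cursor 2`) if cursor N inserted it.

Answer: original

Derivation:
After op 1 (move_right): buffer="dxkfbn" (len 6), cursors c1@1 c2@3, authorship ......
After op 2 (move_left): buffer="dxkfbn" (len 6), cursors c1@0 c2@2, authorship ......
After op 3 (insert('o')): buffer="odxokfbn" (len 8), cursors c1@1 c2@4, authorship 1..2....
After op 4 (insert('e')): buffer="oedxoekfbn" (len 10), cursors c1@2 c2@6, authorship 11..22....
Authorship (.=original, N=cursor N): 1 1 . . 2 2 . . . .
Index 2: author = original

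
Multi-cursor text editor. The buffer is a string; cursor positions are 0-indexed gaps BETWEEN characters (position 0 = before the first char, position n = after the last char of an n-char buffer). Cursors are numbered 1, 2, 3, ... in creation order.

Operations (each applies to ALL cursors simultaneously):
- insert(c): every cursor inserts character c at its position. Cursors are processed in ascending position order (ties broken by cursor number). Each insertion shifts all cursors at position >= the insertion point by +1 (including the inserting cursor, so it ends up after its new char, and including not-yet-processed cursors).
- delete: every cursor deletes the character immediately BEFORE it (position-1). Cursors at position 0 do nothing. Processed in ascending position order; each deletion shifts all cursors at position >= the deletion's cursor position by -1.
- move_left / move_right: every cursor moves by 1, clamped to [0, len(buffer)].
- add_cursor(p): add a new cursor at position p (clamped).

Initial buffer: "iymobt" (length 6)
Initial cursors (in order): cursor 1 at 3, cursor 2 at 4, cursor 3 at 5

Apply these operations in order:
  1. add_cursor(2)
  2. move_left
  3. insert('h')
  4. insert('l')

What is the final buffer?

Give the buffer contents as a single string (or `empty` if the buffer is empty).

After op 1 (add_cursor(2)): buffer="iymobt" (len 6), cursors c4@2 c1@3 c2@4 c3@5, authorship ......
After op 2 (move_left): buffer="iymobt" (len 6), cursors c4@1 c1@2 c2@3 c3@4, authorship ......
After op 3 (insert('h')): buffer="ihyhmhohbt" (len 10), cursors c4@2 c1@4 c2@6 c3@8, authorship .4.1.2.3..
After op 4 (insert('l')): buffer="ihlyhlmhlohlbt" (len 14), cursors c4@3 c1@6 c2@9 c3@12, authorship .44.11.22.33..

Answer: ihlyhlmhlohlbt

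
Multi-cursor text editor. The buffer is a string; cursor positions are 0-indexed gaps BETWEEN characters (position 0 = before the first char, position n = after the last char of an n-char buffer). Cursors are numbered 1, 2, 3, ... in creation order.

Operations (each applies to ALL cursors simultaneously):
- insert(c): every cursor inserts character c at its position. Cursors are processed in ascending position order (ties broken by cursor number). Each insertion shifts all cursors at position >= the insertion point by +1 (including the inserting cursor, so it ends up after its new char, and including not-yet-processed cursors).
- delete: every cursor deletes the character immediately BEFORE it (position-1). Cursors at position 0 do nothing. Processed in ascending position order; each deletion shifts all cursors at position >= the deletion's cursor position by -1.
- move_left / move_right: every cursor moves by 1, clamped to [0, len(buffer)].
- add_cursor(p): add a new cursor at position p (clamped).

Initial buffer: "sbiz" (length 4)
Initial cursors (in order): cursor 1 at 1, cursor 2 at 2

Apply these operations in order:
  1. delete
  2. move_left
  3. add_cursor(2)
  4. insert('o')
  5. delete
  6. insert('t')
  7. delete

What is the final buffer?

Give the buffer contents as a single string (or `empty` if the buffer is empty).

Answer: iz

Derivation:
After op 1 (delete): buffer="iz" (len 2), cursors c1@0 c2@0, authorship ..
After op 2 (move_left): buffer="iz" (len 2), cursors c1@0 c2@0, authorship ..
After op 3 (add_cursor(2)): buffer="iz" (len 2), cursors c1@0 c2@0 c3@2, authorship ..
After op 4 (insert('o')): buffer="ooizo" (len 5), cursors c1@2 c2@2 c3@5, authorship 12..3
After op 5 (delete): buffer="iz" (len 2), cursors c1@0 c2@0 c3@2, authorship ..
After op 6 (insert('t')): buffer="ttizt" (len 5), cursors c1@2 c2@2 c3@5, authorship 12..3
After op 7 (delete): buffer="iz" (len 2), cursors c1@0 c2@0 c3@2, authorship ..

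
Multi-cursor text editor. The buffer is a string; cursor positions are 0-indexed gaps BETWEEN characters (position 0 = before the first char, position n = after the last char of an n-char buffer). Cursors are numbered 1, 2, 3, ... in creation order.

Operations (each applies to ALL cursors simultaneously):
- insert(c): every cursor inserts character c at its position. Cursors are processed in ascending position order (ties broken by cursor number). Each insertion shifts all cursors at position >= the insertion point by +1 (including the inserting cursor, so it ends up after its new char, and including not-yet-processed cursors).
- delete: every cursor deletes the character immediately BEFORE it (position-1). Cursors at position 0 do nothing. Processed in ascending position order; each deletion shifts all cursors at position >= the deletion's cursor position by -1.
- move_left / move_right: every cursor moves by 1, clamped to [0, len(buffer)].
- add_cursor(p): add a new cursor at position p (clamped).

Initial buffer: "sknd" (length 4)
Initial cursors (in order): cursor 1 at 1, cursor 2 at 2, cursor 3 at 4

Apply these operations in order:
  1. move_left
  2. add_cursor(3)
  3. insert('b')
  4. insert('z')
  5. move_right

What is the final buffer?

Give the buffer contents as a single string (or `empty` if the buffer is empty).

Answer: bzsbzknbbzzd

Derivation:
After op 1 (move_left): buffer="sknd" (len 4), cursors c1@0 c2@1 c3@3, authorship ....
After op 2 (add_cursor(3)): buffer="sknd" (len 4), cursors c1@0 c2@1 c3@3 c4@3, authorship ....
After op 3 (insert('b')): buffer="bsbknbbd" (len 8), cursors c1@1 c2@3 c3@7 c4@7, authorship 1.2..34.
After op 4 (insert('z')): buffer="bzsbzknbbzzd" (len 12), cursors c1@2 c2@5 c3@11 c4@11, authorship 11.22..3434.
After op 5 (move_right): buffer="bzsbzknbbzzd" (len 12), cursors c1@3 c2@6 c3@12 c4@12, authorship 11.22..3434.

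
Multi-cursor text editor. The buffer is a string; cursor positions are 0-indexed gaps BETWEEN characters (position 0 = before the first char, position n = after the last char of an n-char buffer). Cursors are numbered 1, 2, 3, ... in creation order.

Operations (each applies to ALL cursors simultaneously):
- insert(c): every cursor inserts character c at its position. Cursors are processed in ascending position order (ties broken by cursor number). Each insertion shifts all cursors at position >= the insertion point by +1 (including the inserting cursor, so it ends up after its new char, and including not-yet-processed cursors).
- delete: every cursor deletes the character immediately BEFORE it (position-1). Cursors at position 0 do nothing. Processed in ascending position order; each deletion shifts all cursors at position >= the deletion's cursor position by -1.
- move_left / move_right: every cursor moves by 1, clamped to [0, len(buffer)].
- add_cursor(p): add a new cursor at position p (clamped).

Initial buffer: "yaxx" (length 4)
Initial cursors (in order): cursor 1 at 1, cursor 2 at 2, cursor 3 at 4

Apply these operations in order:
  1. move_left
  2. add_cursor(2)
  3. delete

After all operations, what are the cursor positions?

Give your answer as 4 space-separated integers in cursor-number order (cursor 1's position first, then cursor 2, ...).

After op 1 (move_left): buffer="yaxx" (len 4), cursors c1@0 c2@1 c3@3, authorship ....
After op 2 (add_cursor(2)): buffer="yaxx" (len 4), cursors c1@0 c2@1 c4@2 c3@3, authorship ....
After op 3 (delete): buffer="x" (len 1), cursors c1@0 c2@0 c3@0 c4@0, authorship .

Answer: 0 0 0 0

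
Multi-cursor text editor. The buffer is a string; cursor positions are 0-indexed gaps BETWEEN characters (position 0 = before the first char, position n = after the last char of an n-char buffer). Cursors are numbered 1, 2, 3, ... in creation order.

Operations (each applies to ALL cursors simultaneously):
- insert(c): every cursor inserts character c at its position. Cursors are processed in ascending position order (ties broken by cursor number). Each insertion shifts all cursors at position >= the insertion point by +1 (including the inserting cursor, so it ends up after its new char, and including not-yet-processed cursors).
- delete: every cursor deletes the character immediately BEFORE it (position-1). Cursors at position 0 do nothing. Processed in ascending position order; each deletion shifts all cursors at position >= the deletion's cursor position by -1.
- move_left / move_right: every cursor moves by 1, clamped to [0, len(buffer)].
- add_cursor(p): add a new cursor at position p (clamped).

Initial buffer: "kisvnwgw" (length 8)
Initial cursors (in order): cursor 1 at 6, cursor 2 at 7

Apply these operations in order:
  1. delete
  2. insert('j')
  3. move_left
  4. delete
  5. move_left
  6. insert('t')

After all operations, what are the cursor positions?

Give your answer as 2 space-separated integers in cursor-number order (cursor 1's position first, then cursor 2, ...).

Answer: 5 5

Derivation:
After op 1 (delete): buffer="kisvnw" (len 6), cursors c1@5 c2@5, authorship ......
After op 2 (insert('j')): buffer="kisvnjjw" (len 8), cursors c1@7 c2@7, authorship .....12.
After op 3 (move_left): buffer="kisvnjjw" (len 8), cursors c1@6 c2@6, authorship .....12.
After op 4 (delete): buffer="kisvjw" (len 6), cursors c1@4 c2@4, authorship ....2.
After op 5 (move_left): buffer="kisvjw" (len 6), cursors c1@3 c2@3, authorship ....2.
After op 6 (insert('t')): buffer="kisttvjw" (len 8), cursors c1@5 c2@5, authorship ...12.2.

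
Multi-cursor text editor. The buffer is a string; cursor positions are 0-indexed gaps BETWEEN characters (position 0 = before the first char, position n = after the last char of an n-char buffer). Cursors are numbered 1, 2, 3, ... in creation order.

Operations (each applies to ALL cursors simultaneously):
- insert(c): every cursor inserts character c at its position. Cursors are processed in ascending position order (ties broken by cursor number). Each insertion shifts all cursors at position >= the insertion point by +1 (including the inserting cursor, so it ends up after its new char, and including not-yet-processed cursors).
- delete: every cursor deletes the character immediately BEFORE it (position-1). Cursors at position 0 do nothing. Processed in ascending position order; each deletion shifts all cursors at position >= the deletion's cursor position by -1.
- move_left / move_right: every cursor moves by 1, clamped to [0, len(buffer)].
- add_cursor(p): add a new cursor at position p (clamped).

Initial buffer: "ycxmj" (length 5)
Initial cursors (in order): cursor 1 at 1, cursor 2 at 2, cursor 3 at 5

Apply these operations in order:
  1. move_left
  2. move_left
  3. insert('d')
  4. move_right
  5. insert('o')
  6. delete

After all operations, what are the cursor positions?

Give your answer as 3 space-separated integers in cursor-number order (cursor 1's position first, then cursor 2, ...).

Answer: 3 3 7

Derivation:
After op 1 (move_left): buffer="ycxmj" (len 5), cursors c1@0 c2@1 c3@4, authorship .....
After op 2 (move_left): buffer="ycxmj" (len 5), cursors c1@0 c2@0 c3@3, authorship .....
After op 3 (insert('d')): buffer="ddycxdmj" (len 8), cursors c1@2 c2@2 c3@6, authorship 12...3..
After op 4 (move_right): buffer="ddycxdmj" (len 8), cursors c1@3 c2@3 c3@7, authorship 12...3..
After op 5 (insert('o')): buffer="ddyoocxdmoj" (len 11), cursors c1@5 c2@5 c3@10, authorship 12.12..3.3.
After op 6 (delete): buffer="ddycxdmj" (len 8), cursors c1@3 c2@3 c3@7, authorship 12...3..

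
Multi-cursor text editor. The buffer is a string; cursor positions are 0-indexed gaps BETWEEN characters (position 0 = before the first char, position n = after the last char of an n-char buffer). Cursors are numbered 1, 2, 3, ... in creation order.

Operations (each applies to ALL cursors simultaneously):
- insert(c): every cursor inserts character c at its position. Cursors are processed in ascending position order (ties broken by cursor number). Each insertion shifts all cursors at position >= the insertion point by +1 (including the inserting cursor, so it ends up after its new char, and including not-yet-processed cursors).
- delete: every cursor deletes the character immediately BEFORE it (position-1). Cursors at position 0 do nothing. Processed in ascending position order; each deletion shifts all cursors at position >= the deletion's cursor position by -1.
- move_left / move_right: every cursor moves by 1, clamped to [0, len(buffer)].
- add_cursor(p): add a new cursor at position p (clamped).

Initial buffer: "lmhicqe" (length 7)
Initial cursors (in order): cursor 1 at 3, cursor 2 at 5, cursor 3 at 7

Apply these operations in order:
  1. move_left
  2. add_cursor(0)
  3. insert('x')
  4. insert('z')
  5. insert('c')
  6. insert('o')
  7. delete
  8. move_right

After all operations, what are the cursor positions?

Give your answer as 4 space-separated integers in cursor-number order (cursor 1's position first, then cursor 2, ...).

After op 1 (move_left): buffer="lmhicqe" (len 7), cursors c1@2 c2@4 c3@6, authorship .......
After op 2 (add_cursor(0)): buffer="lmhicqe" (len 7), cursors c4@0 c1@2 c2@4 c3@6, authorship .......
After op 3 (insert('x')): buffer="xlmxhixcqxe" (len 11), cursors c4@1 c1@4 c2@7 c3@10, authorship 4..1..2..3.
After op 4 (insert('z')): buffer="xzlmxzhixzcqxze" (len 15), cursors c4@2 c1@6 c2@10 c3@14, authorship 44..11..22..33.
After op 5 (insert('c')): buffer="xzclmxzchixzccqxzce" (len 19), cursors c4@3 c1@8 c2@13 c3@18, authorship 444..111..222..333.
After op 6 (insert('o')): buffer="xzcolmxzcohixzcocqxzcoe" (len 23), cursors c4@4 c1@10 c2@16 c3@22, authorship 4444..1111..2222..3333.
After op 7 (delete): buffer="xzclmxzchixzccqxzce" (len 19), cursors c4@3 c1@8 c2@13 c3@18, authorship 444..111..222..333.
After op 8 (move_right): buffer="xzclmxzchixzccqxzce" (len 19), cursors c4@4 c1@9 c2@14 c3@19, authorship 444..111..222..333.

Answer: 9 14 19 4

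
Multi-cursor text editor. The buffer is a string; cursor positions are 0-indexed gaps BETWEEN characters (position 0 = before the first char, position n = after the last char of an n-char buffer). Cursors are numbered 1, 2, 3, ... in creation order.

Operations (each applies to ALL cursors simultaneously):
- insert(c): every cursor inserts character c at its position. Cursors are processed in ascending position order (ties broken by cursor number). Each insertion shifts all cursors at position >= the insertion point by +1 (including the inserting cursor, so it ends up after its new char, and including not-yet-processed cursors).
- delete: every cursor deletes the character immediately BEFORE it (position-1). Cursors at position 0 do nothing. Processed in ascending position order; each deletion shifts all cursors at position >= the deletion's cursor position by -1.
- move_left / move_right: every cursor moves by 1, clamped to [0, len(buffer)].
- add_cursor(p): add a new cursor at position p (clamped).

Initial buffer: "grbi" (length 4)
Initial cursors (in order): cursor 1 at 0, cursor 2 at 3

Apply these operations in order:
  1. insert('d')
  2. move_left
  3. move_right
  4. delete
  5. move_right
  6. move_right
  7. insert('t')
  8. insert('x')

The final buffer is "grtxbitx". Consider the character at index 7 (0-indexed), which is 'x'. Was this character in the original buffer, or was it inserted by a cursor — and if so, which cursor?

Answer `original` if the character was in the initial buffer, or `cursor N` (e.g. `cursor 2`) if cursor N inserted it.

Answer: cursor 2

Derivation:
After op 1 (insert('d')): buffer="dgrbdi" (len 6), cursors c1@1 c2@5, authorship 1...2.
After op 2 (move_left): buffer="dgrbdi" (len 6), cursors c1@0 c2@4, authorship 1...2.
After op 3 (move_right): buffer="dgrbdi" (len 6), cursors c1@1 c2@5, authorship 1...2.
After op 4 (delete): buffer="grbi" (len 4), cursors c1@0 c2@3, authorship ....
After op 5 (move_right): buffer="grbi" (len 4), cursors c1@1 c2@4, authorship ....
After op 6 (move_right): buffer="grbi" (len 4), cursors c1@2 c2@4, authorship ....
After op 7 (insert('t')): buffer="grtbit" (len 6), cursors c1@3 c2@6, authorship ..1..2
After op 8 (insert('x')): buffer="grtxbitx" (len 8), cursors c1@4 c2@8, authorship ..11..22
Authorship (.=original, N=cursor N): . . 1 1 . . 2 2
Index 7: author = 2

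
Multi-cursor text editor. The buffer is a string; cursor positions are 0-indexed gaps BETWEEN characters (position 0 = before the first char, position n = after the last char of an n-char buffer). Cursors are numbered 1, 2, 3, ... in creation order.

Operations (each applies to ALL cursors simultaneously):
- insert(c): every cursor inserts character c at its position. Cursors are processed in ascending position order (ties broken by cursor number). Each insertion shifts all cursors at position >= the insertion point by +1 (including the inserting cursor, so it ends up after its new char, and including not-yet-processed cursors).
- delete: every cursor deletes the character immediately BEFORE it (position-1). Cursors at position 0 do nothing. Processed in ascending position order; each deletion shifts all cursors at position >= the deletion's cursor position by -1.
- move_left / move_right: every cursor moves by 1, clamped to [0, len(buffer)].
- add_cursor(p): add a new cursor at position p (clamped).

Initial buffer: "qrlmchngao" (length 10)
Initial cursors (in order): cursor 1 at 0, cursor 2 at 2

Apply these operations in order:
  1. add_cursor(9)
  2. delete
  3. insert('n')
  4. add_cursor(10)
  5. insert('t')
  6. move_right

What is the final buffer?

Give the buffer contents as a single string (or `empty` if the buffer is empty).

Answer: ntqntlmchngntto

Derivation:
After op 1 (add_cursor(9)): buffer="qrlmchngao" (len 10), cursors c1@0 c2@2 c3@9, authorship ..........
After op 2 (delete): buffer="qlmchngo" (len 8), cursors c1@0 c2@1 c3@7, authorship ........
After op 3 (insert('n')): buffer="nqnlmchngno" (len 11), cursors c1@1 c2@3 c3@10, authorship 1.2......3.
After op 4 (add_cursor(10)): buffer="nqnlmchngno" (len 11), cursors c1@1 c2@3 c3@10 c4@10, authorship 1.2......3.
After op 5 (insert('t')): buffer="ntqntlmchngntto" (len 15), cursors c1@2 c2@5 c3@14 c4@14, authorship 11.22......334.
After op 6 (move_right): buffer="ntqntlmchngntto" (len 15), cursors c1@3 c2@6 c3@15 c4@15, authorship 11.22......334.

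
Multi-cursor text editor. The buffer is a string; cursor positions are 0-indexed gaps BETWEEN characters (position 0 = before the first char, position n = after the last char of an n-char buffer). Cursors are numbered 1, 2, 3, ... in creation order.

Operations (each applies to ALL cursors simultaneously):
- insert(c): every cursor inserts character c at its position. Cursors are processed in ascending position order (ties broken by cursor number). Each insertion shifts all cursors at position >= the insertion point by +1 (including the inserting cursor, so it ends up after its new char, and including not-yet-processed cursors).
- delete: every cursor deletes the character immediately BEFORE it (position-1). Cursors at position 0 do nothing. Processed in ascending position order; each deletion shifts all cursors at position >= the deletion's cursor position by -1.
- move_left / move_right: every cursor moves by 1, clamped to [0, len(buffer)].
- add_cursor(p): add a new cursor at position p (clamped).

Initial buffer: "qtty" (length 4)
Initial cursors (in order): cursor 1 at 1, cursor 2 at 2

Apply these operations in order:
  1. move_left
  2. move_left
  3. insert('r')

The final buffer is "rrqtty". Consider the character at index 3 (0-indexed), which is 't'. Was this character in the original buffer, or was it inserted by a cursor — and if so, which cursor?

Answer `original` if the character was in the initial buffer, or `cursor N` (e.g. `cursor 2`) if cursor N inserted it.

After op 1 (move_left): buffer="qtty" (len 4), cursors c1@0 c2@1, authorship ....
After op 2 (move_left): buffer="qtty" (len 4), cursors c1@0 c2@0, authorship ....
After op 3 (insert('r')): buffer="rrqtty" (len 6), cursors c1@2 c2@2, authorship 12....
Authorship (.=original, N=cursor N): 1 2 . . . .
Index 3: author = original

Answer: original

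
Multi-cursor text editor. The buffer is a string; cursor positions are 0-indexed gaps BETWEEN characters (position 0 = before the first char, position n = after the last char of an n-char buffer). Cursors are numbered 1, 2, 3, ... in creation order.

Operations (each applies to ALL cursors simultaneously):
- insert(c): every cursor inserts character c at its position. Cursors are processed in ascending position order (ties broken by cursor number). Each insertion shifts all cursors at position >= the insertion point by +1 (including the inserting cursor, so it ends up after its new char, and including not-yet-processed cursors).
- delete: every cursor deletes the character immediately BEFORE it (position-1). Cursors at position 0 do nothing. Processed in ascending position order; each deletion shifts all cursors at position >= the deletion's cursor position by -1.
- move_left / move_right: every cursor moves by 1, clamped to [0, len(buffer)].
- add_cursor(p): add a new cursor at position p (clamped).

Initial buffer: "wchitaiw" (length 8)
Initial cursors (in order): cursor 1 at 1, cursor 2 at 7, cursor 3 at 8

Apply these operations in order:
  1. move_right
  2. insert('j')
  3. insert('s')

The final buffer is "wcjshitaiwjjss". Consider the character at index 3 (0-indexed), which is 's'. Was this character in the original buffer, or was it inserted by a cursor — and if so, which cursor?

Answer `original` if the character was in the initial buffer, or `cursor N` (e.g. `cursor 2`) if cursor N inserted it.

Answer: cursor 1

Derivation:
After op 1 (move_right): buffer="wchitaiw" (len 8), cursors c1@2 c2@8 c3@8, authorship ........
After op 2 (insert('j')): buffer="wcjhitaiwjj" (len 11), cursors c1@3 c2@11 c3@11, authorship ..1......23
After op 3 (insert('s')): buffer="wcjshitaiwjjss" (len 14), cursors c1@4 c2@14 c3@14, authorship ..11......2323
Authorship (.=original, N=cursor N): . . 1 1 . . . . . . 2 3 2 3
Index 3: author = 1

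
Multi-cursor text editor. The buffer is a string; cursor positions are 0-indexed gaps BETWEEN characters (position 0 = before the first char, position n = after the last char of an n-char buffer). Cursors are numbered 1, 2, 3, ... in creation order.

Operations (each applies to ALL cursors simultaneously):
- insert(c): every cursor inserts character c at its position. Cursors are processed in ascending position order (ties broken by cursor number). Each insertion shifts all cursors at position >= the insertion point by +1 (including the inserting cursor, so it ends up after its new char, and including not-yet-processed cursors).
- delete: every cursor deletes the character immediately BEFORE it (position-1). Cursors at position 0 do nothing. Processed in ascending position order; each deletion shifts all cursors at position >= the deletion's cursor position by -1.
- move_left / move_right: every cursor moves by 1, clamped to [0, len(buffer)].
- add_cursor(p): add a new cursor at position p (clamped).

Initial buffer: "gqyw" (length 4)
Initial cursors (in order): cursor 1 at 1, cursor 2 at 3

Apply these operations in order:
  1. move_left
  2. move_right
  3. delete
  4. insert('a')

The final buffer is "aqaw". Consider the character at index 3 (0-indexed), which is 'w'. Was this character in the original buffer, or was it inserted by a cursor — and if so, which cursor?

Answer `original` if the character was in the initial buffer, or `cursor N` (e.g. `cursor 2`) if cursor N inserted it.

After op 1 (move_left): buffer="gqyw" (len 4), cursors c1@0 c2@2, authorship ....
After op 2 (move_right): buffer="gqyw" (len 4), cursors c1@1 c2@3, authorship ....
After op 3 (delete): buffer="qw" (len 2), cursors c1@0 c2@1, authorship ..
After op 4 (insert('a')): buffer="aqaw" (len 4), cursors c1@1 c2@3, authorship 1.2.
Authorship (.=original, N=cursor N): 1 . 2 .
Index 3: author = original

Answer: original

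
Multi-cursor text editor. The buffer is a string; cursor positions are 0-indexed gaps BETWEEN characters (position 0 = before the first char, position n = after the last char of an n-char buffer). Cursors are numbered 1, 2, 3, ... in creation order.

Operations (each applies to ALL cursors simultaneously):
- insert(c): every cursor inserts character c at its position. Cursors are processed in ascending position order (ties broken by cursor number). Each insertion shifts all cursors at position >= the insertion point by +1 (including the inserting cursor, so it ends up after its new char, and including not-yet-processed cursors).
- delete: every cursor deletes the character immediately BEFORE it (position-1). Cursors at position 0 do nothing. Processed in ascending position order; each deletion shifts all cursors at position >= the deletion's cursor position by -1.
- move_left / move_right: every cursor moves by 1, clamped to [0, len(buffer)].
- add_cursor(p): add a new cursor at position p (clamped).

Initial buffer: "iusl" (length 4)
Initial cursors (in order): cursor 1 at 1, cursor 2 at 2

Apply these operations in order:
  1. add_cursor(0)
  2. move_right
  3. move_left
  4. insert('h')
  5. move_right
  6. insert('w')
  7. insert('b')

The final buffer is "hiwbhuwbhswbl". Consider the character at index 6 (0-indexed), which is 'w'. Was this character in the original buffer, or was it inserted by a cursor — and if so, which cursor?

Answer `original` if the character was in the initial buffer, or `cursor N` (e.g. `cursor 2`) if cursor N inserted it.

Answer: cursor 1

Derivation:
After op 1 (add_cursor(0)): buffer="iusl" (len 4), cursors c3@0 c1@1 c2@2, authorship ....
After op 2 (move_right): buffer="iusl" (len 4), cursors c3@1 c1@2 c2@3, authorship ....
After op 3 (move_left): buffer="iusl" (len 4), cursors c3@0 c1@1 c2@2, authorship ....
After op 4 (insert('h')): buffer="hihuhsl" (len 7), cursors c3@1 c1@3 c2@5, authorship 3.1.2..
After op 5 (move_right): buffer="hihuhsl" (len 7), cursors c3@2 c1@4 c2@6, authorship 3.1.2..
After op 6 (insert('w')): buffer="hiwhuwhswl" (len 10), cursors c3@3 c1@6 c2@9, authorship 3.31.12.2.
After op 7 (insert('b')): buffer="hiwbhuwbhswbl" (len 13), cursors c3@4 c1@8 c2@12, authorship 3.331.112.22.
Authorship (.=original, N=cursor N): 3 . 3 3 1 . 1 1 2 . 2 2 .
Index 6: author = 1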